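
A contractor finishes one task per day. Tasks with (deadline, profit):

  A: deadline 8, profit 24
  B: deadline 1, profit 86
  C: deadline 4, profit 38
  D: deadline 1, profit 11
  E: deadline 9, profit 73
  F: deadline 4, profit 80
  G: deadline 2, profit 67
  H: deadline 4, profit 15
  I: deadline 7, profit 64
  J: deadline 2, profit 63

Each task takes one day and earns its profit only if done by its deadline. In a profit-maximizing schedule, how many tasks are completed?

7

Take jobs in profit order; each goes to the latest open slot no later than its deadline.
By profit: B(d1,86), F(d4,80), E(d9,73), G(d2,67), I(d7,64), J(d2,63), C(d4,38), A(d8,24), H(d4,15), D(d1,11)
B→slot 1; F→slot 4; E→slot 9; G→slot 2; I→slot 7; J skipped; C→slot 3; A→slot 8; H skipped; D skipped.
7 of 10 scheduled.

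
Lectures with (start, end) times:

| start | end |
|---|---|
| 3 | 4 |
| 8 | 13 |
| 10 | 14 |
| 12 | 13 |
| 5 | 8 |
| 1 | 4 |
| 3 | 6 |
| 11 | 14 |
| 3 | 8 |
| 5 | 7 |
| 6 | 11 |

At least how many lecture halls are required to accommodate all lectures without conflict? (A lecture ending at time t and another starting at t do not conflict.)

4

starts: [1, 3, 3, 3, 5, 5, 6, 8, 10, 11, 12]
ends:   [4, 4, 6, 7, 8, 8, 11, 13, 13, 14, 14]
s1→1 s3→2 s3→3 s3→4  — peak 4.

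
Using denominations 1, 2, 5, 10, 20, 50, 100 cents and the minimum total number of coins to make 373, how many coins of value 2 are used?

373 = 3×100 + 1×50 + 1×20 + 1×2 + 1×1
Count of 2: 1

1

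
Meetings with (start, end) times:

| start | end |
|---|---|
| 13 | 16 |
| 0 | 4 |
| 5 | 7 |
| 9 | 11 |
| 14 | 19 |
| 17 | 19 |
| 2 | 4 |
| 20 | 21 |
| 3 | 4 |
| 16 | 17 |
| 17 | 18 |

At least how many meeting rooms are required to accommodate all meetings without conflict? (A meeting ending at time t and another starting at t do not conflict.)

3

The answer is the maximum number of intervals overlapping at any instant.
Events (time:±→running): 0:+→1 2:+→2 3:+→3 … peak 3.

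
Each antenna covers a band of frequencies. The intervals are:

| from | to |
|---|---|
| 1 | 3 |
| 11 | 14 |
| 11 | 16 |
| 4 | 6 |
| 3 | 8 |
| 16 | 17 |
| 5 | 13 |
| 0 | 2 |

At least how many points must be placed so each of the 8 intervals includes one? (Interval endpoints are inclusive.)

Sorted: [0,2] [1,3] [4,6] [3,8] [5,13] [11,14] [11,16] [16,17]
{[0,2],[1,3]} hit by 2; {[4,6],[3,8],[5,13]} hit by 6; {[11,14],[11,16]} hit by 14; {[16,17]} hit by 17.
Points: 2, 6, 14, 17 (4 total).

4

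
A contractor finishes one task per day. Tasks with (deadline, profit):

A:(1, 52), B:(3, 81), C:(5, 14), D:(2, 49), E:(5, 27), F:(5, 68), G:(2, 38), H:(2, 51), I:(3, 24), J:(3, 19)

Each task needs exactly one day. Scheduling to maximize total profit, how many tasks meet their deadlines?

5

Sort by profit descending; place each in the latest free slot ≤ its deadline.
By profit: B(d3,81), F(d5,68), A(d1,52), H(d2,51), D(d2,49), G(d2,38), E(d5,27), I(d3,24), J(d3,19), C(d5,14)
B→slot 3; F→slot 5; A→slot 1; H→slot 2; D skipped; G skipped; E→slot 4; I skipped; J skipped; C skipped.
5 of 10 scheduled.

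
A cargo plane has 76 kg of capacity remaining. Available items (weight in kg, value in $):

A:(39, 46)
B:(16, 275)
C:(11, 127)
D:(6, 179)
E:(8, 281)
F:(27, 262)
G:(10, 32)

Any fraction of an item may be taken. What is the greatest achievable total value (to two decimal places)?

1149.60

Ratios (sorted): E 35.12, D 29.83, B 17.19, C 11.55, F 9.70, G 3.20, A 1.18
take E (8 @ 281); take D (6 @ 179); take B (16 @ 275); take C (11 @ 127); take F (27 @ 262); take 8/10 of G → 25.60. Capacity used 76/76.
Total value = 1149.60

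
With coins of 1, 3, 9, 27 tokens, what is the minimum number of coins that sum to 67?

5

67 − 2×27→13 − 1×9→4 − 1×3→1 − 1×1→0
Total coins = 2 + 1 + 1 + 1 = 5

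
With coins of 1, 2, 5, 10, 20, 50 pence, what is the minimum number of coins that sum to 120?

Greedy: take as many of the largest coin as possible, then repeat with the remainder.
120 − 2×50→20 − 1×20→0
Total coins = 2 + 1 = 3

3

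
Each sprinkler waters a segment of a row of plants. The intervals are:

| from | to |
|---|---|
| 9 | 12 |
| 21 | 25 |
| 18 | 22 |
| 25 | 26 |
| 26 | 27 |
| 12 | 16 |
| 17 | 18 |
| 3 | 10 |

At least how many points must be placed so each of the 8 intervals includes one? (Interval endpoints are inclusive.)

Process intervals by earliest right end; each time one isn't hit yet, stab at its right endpoint.
By right end: [3,10]  [9,12]  [12,16]  [17,18]  [18,22]  [21,25]  [25,26]  [26,27]
[3,10] uncovered → point at 10; [12,16] uncovered → point at 16; [17,18] uncovered → point at 18; [21,25] uncovered → point at 25; [26,27] uncovered → point at 27.
Points: 10, 16, 18, 25, 27 (5 total).

5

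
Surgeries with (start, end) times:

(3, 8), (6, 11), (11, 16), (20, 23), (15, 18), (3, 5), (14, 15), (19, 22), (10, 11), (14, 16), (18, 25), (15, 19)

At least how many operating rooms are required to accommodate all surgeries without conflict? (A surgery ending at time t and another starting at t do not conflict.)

4

The answer is the maximum number of intervals overlapping at any instant.
Events (time:±→running): 3:+→1 3:+→2 5:-→1 6:+→2 8:-→1 10:+→2 11:-→1 11:-→0 11:+→1 14:+→2 14:+→3 15:-→2 15:+→3 15:+→4 … peak 4.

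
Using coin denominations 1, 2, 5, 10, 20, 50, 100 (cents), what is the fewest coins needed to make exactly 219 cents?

6

Greedy: take as many of the largest coin as possible, then repeat with the remainder.
219 = 2×100 + 1×10 + 1×5 + 2×2
Total coins = 2 + 1 + 1 + 2 = 6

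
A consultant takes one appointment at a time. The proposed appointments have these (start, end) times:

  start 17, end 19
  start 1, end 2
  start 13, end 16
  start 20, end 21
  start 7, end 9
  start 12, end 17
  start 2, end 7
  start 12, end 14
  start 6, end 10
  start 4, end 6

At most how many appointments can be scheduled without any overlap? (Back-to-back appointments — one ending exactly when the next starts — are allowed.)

6

Sort by end time and greedily take each interval whose start is ≥ the last chosen end.
Sorted by end: (1,2)  (4,6)  (2,7)  (7,9)  (6,10)  (12,14)  (13,16)  (12,17)  (17,19)  (20,21)
take (1,2); take (4,6); skip (2,7); take (7,9); take (12,14); skip (12,17); take (17,19); take (20,21).
Selected 6 appointments.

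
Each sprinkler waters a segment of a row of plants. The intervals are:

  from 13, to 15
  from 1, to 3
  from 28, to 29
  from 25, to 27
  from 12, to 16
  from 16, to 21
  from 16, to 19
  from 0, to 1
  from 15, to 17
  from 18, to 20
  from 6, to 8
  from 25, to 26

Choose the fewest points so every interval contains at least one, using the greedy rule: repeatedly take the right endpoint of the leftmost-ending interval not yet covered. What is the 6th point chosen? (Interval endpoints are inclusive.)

29

Process intervals by earliest right end; each time one isn't hit yet, stab at its right endpoint.
Sorted: [0,1] [1,3] [6,8] [13,15] [12,16] [15,17] [16,19] [18,20] [16,21] [25,26] [25,27] [28,29]
{[0,1],[1,3]} hit by 1; {[6,8]} hit by 8; {[13,15],[12,16],[15,17]} hit by 15; {[16,19],[18,20],[16,21]} hit by 19; {[25,26],[25,27]} hit by 26; {[28,29]} hit by 29.
Points: 1, 8, 15, 19, 26, 29 (6 total).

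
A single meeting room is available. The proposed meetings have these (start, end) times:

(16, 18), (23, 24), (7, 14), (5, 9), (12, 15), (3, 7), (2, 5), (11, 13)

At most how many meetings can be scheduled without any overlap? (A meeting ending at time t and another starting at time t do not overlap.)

5

By end time: (2,5), (3,7), (5,9), (11,13), (7,14), (12,15), (16,18), (23,24).
Pick (2,5); next start ≥ 5 → (5,9); next start ≥ 9 → (11,13); next start ≥ 13 → (16,18); next start ≥ 18 → (23,24).
Selected 5 meetings.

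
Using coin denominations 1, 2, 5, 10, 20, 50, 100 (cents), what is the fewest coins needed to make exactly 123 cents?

Use the largest denomination that fits, subtract, and repeat.
123 − 1×100→23 − 1×20→3 − 1×2→1 − 1×1→0
Total coins = 1 + 1 + 1 + 1 = 4

4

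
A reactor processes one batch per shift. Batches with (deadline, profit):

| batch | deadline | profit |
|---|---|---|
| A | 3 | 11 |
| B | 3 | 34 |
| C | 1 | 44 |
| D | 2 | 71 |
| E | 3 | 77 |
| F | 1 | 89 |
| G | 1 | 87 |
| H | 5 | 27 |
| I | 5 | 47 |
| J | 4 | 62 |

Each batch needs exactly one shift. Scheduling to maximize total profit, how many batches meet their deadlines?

Sort by profit descending; place each in the latest free slot ≤ its deadline.
By profit: F(d1,89), G(d1,87), E(d3,77), D(d2,71), J(d4,62), I(d5,47), C(d1,44), B(d3,34), H(d5,27), A(d3,11)
F→slot 1; G skipped; E→slot 3; D→slot 2; J→slot 4; I→slot 5; C skipped; B skipped; H skipped; A skipped.
5 of 10 scheduled.

5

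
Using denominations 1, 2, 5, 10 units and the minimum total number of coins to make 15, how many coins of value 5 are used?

Greedy: take as many of the largest coin as possible, then repeat with the remainder.
15 = 1×10 + 1×5
Count of 5: 1

1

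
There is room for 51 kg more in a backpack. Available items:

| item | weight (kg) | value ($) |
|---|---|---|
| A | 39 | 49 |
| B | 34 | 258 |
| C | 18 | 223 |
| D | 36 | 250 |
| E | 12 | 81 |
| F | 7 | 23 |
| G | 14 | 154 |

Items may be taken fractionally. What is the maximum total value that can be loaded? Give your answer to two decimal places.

521.18

Greedy by value/weight ratio, highest first.
Order: C (223/18=12.39) > G (154/14=11.00) > B (258/34=7.59) > D (250/36=6.94) > E (81/12=6.75) > F (23/7=3.29) > A (49/39=1.26)
Fill: take C (18 @ 223) → take G (14 @ 154) → take 19/34 of B → 144.18; 51/51 used.
Total value = 521.18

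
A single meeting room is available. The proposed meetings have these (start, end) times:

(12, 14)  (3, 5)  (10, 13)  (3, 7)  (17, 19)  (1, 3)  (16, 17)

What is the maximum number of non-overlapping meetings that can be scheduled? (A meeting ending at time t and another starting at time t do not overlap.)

By end time: (1,3), (3,5), (3,7), (10,13), (12,14), (16,17), (17,19).
Pick (1,3); next start ≥ 3 → (3,5); next start ≥ 5 → (10,13); next start ≥ 13 → (16,17); next start ≥ 17 → (17,19).
Selected 5 meetings.

5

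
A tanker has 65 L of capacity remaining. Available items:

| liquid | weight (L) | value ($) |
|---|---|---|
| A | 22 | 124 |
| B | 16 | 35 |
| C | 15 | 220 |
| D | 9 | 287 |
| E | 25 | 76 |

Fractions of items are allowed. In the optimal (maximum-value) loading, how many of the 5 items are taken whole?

Sort by value per unit weight and fill in that order.
Ratios (sorted): D 31.89, C 14.67, A 5.64, E 3.04, B 2.19
take D (9 @ 287); take C (15 @ 220); take A (22 @ 124); take 19/25 of E → 57.76. Capacity used 65/65.
3 item(s) taken whole; one partial (take 19/25 of E).

3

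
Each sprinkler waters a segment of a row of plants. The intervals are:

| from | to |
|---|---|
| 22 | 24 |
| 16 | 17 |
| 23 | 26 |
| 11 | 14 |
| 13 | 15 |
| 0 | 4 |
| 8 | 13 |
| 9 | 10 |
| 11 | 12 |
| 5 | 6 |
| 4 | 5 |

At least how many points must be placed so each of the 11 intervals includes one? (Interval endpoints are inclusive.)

7

By right end: [0,4]  [4,5]  [5,6]  [9,10]  [11,12]  [8,13]  [11,14]  [13,15]  [16,17]  [22,24]  [23,26]
[0,4] uncovered → point at 4; [5,6] uncovered → point at 6; [9,10] uncovered → point at 10; [11,12] uncovered → point at 12; [13,15] uncovered → point at 15; [16,17] uncovered → point at 17; [22,24] uncovered → point at 24.
Points: 4, 6, 10, 12, 15, 17, 24 (7 total).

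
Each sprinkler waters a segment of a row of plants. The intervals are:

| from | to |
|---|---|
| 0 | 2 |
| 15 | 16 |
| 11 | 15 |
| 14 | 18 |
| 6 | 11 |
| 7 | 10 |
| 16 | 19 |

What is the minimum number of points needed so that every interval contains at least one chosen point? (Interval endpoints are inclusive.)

Sorted: [0,2] [7,10] [6,11] [11,15] [15,16] [14,18] [16,19]
{[0,2]} hit by 2; {[7,10],[6,11]} hit by 10; {[11,15],[15,16],[14,18]} hit by 15; {[16,19]} hit by 19.
Points: 2, 10, 15, 19 (4 total).

4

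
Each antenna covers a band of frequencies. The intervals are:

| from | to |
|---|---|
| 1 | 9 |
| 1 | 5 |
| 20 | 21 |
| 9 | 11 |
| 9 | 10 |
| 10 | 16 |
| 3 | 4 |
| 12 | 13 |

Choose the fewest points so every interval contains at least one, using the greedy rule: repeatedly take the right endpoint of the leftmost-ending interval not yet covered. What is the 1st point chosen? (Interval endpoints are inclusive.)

By right end: [3,4]  [1,5]  [1,9]  [9,10]  [9,11]  [12,13]  [10,16]  [20,21]
[3,4] uncovered → point at 4; [9,10] uncovered → point at 10; [12,13] uncovered → point at 13; [20,21] uncovered → point at 21.
Points: 4, 10, 13, 21 (4 total).

4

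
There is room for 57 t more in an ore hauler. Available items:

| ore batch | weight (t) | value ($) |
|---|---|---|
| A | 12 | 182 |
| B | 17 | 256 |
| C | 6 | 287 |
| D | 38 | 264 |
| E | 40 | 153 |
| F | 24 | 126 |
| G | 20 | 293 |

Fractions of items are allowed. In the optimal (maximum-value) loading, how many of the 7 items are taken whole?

Greedy by value/weight ratio, highest first.
Order: C (287/6=47.83) > A (182/12=15.17) > B (256/17=15.06) > G (293/20=14.65) > D (264/38=6.95) > F (126/24=5.25) > E (153/40=3.83)
Fill: take C (6 @ 287) → take A (12 @ 182) → take B (17 @ 256) → take G (20 @ 293) → take 2/38 of D → 13.89; 57/57 used.
4 item(s) taken whole; one partial (take 2/38 of D).

4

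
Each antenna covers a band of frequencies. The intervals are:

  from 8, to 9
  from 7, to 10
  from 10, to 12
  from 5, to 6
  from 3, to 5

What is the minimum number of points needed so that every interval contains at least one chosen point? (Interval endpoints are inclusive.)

Process intervals by earliest right end; each time one isn't hit yet, stab at its right endpoint.
By right end: [3,5]  [5,6]  [8,9]  [7,10]  [10,12]
[3,5] uncovered → point at 5; [8,9] uncovered → point at 9; [10,12] uncovered → point at 12.
Points: 5, 9, 12 (3 total).

3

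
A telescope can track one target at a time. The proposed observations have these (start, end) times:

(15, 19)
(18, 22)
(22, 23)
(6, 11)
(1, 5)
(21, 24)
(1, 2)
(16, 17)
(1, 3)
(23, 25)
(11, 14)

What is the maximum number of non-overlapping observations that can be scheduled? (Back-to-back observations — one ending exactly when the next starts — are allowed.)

7

Sorted by end: (1,2)  (1,3)  (1,5)  (6,11)  (11,14)  (16,17)  (15,19)  (18,22)  (22,23)  (21,24)  (23,25)
take (1,2); take (6,11); take (11,14); take (16,17); take (18,22); take (22,23); take (23,25).
Selected 7 observations.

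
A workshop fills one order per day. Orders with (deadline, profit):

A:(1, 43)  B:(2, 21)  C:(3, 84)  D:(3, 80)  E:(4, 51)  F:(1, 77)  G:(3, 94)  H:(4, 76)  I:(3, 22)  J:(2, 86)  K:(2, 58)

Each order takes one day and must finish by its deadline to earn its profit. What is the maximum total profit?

340

Sort by profit descending; place each in the latest free slot ≤ its deadline.
By profit: G(d3,94), J(d2,86), C(d3,84), D(d3,80), F(d1,77), H(d4,76), K(d2,58), E(d4,51), A(d1,43), I(d3,22), B(d2,21)
G→slot 3; J→slot 2; C→slot 1; D skipped; F skipped; H→slot 4; K skipped; E skipped; A skipped; I skipped; B skipped.
Profit = 84 + 86 + 94 + 76 = 340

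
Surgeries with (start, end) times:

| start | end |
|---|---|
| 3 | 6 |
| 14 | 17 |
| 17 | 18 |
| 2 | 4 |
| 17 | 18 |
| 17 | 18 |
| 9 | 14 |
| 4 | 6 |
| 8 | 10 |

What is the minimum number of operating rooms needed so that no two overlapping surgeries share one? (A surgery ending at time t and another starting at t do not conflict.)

3

Count concurrent intervals with a sweep; the peak is the room count.
starts: [2, 3, 4, 8, 9, 14, 17, 17, 17]
ends:   [4, 6, 6, 10, 14, 17, 18, 18, 18]
s2→1 s3→2 e4→1 s4→2 e6→1 e6→0 s8→1 s9→2 e10→1 e14→0 s14→1 e17→0 s17→1 s17→2 s17→3  — peak 3.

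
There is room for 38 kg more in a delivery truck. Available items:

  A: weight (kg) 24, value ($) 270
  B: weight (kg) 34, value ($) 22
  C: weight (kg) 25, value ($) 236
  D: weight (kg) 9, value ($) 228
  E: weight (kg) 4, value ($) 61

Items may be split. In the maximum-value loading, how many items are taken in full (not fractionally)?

3

Order: D (228/9=25.33) > E (61/4=15.25) > A (270/24=11.25) > C (236/25=9.44) > B (22/34=0.65)
Fill: take D (9 @ 228) → take E (4 @ 61) → take A (24 @ 270) → take 1/25 of C → 9.44; 38/38 used.
3 item(s) taken whole; one partial (take 1/25 of C).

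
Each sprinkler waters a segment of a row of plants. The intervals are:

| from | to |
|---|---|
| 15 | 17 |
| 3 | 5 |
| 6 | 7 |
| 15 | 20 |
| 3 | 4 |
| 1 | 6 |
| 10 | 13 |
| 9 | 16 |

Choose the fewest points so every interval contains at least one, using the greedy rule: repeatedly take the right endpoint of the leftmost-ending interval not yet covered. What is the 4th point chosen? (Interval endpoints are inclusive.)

Sort by right endpoint; whenever an interval is uncovered, place a point at its right end.
Sorted: [3,4] [3,5] [1,6] [6,7] [10,13] [9,16] [15,17] [15,20]
{[3,4],[3,5],[1,6]} hit by 4; {[6,7]} hit by 7; {[10,13],[9,16]} hit by 13; {[15,17],[15,20]} hit by 17.
Points: 4, 7, 13, 17 (4 total).

17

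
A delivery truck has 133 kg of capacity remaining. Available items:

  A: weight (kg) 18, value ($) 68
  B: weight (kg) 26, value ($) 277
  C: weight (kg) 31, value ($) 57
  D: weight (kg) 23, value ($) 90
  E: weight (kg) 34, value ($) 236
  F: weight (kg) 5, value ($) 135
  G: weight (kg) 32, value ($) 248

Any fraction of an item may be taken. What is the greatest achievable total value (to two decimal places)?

1035.11

Ratios (sorted): F 27.00, B 10.65, G 7.75, E 6.94, D 3.91, A 3.78, C 1.84
take F (5 @ 135); take B (26 @ 277); take G (32 @ 248); take E (34 @ 236); take D (23 @ 90); take 13/18 of A → 49.11. Capacity used 133/133.
Total value = 1035.11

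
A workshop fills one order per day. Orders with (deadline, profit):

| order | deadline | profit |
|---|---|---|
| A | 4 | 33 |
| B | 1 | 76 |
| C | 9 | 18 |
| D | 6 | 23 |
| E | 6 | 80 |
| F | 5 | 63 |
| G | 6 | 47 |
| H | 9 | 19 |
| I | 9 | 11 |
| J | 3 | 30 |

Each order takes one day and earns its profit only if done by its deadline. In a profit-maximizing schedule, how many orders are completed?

9

Take jobs in profit order; each goes to the latest open slot no later than its deadline.
By profit: E(d6,80), B(d1,76), F(d5,63), G(d6,47), A(d4,33), J(d3,30), D(d6,23), H(d9,19), C(d9,18), I(d9,11)
E→slot 6; B→slot 1; F→slot 5; G→slot 4; A→slot 3; J→slot 2; D skipped; H→slot 9; C→slot 8; I→slot 7.
9 of 10 scheduled.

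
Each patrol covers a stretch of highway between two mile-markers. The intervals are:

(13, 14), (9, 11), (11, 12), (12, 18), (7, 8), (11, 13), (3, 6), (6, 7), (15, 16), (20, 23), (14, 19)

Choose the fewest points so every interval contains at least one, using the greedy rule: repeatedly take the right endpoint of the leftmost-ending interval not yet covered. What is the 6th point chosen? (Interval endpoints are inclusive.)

23

By right end: [3,6]  [6,7]  [7,8]  [9,11]  [11,12]  [11,13]  [13,14]  [15,16]  [12,18]  [14,19]  [20,23]
[3,6] uncovered → point at 6; [7,8] uncovered → point at 8; [9,11] uncovered → point at 11; [13,14] uncovered → point at 14; [15,16] uncovered → point at 16; [20,23] uncovered → point at 23.
Points: 6, 8, 11, 14, 16, 23 (6 total).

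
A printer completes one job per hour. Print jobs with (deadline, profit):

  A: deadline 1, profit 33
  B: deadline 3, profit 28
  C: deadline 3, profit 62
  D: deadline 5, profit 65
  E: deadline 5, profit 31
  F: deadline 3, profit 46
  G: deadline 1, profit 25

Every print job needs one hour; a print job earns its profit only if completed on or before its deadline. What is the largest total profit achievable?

237

Take jobs in profit order; each goes to the latest open slot no later than its deadline.
Profit order: D=65 C=62 F=46 A=33 E=31 B=28 G=25
Assign: D→slot 5, C→slot 3, F→slot 2, A→slot 1, E→slot 4, B skipped, G skipped.
Slots: [1:A] [2:F] [3:C] [4:E] [5:D]
Profit = 33 + 46 + 62 + 31 + 65 = 237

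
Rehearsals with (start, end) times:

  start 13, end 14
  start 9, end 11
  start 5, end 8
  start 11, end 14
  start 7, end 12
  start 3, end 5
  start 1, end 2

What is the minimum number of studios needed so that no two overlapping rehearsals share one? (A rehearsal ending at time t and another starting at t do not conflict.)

2

Events (time:±→running): 1:+→1 2:-→0 3:+→1 5:-→0 5:+→1 7:+→2 … peak 2.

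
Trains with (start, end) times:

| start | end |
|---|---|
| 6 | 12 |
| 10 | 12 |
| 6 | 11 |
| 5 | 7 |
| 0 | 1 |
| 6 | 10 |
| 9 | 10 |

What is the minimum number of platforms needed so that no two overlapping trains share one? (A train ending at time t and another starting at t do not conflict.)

4

The answer is the maximum number of intervals overlapping at any instant.
Events (time:±→running): 0:+→1 1:-→0 5:+→1 6:+→2 6:+→3 6:+→4 … peak 4.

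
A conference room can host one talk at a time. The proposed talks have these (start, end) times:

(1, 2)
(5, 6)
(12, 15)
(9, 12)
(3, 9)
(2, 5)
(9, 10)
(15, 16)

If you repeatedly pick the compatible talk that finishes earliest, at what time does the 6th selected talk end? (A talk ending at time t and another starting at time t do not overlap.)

Order by finish time; keep every interval that doesn't clash with the previous kept one.
By end time: (1,2), (2,5), (5,6), (3,9), (9,10), (9,12), (12,15), (15,16).
Pick (1,2); next start ≥ 2 → (2,5); next start ≥ 5 → (5,6); next start ≥ 6 → (9,10); next start ≥ 10 → (12,15); next start ≥ 15 → (15,16).
Selected: (1,2) (2,5) (5,6) (9,10) (12,15) (15,16)

16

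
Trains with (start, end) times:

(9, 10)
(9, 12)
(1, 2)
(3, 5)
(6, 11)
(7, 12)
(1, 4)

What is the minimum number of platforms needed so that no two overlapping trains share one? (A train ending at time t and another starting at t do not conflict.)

Count concurrent intervals with a sweep; the peak is the room count.
Events (time:±→running): 1:+→1 1:+→2 2:-→1 3:+→2 4:-→1 5:-→0 6:+→1 7:+→2 9:+→3 9:+→4 … peak 4.

4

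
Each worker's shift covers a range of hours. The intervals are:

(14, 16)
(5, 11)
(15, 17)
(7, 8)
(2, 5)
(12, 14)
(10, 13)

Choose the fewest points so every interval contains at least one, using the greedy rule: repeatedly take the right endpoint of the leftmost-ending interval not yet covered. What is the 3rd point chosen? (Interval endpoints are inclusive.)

13

By right end: [2,5]  [7,8]  [5,11]  [10,13]  [12,14]  [14,16]  [15,17]
[2,5] uncovered → point at 5; [7,8] uncovered → point at 8; [10,13] uncovered → point at 13; [14,16] uncovered → point at 16.
Points: 5, 8, 13, 16 (4 total).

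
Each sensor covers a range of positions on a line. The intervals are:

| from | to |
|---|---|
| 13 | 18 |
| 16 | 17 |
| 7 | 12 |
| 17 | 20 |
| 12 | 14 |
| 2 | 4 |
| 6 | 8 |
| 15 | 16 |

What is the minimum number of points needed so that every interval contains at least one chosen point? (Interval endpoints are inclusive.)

Process intervals by earliest right end; each time one isn't hit yet, stab at its right endpoint.
By right end: [2,4]  [6,8]  [7,12]  [12,14]  [15,16]  [16,17]  [13,18]  [17,20]
[2,4] uncovered → point at 4; [6,8] uncovered → point at 8; [12,14] uncovered → point at 14; [15,16] uncovered → point at 16; [17,20] uncovered → point at 20.
Points: 4, 8, 14, 16, 20 (5 total).

5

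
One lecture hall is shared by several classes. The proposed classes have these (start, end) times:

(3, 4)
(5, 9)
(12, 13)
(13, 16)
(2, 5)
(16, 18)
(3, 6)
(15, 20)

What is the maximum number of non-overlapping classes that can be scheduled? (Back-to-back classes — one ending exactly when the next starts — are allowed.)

Sorted by end: (3,4)  (2,5)  (3,6)  (5,9)  (12,13)  (13,16)  (16,18)  (15,20)
take (3,4); skip (2,5); take (5,9); take (12,13); take (13,16); take (16,18).
Selected 5 classes.

5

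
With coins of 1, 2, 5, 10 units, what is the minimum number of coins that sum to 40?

Use the largest denomination that fits, subtract, and repeat.
40 − 4×10→0
Total coins = 4 = 4

4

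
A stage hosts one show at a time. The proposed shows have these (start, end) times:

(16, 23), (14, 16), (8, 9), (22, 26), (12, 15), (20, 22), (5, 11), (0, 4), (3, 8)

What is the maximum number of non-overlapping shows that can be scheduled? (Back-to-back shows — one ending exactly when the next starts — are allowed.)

Sorted by end: (0,4)  (3,8)  (8,9)  (5,11)  (12,15)  (14,16)  (20,22)  (16,23)  (22,26)
take (0,4); take (8,9); skip (5,11); take (12,15); skip (14,16); take (20,22); skip (16,23); take (22,26).
Selected 5 shows.

5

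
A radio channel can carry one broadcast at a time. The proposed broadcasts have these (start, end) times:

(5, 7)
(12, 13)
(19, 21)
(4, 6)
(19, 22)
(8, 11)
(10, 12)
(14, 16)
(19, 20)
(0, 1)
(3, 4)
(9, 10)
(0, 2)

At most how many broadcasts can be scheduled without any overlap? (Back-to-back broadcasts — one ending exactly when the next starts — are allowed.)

8

Order by finish time; keep every interval that doesn't clash with the previous kept one.
By end time: (0,1), (0,2), (3,4), (4,6), (5,7), (9,10), (8,11), (10,12), (12,13), (14,16), (19,20), (19,21), (19,22).
Pick (0,1); next start ≥ 1 → (3,4); next start ≥ 4 → (4,6); next start ≥ 6 → (9,10); next start ≥ 10 → (10,12); next start ≥ 12 → (12,13); next start ≥ 13 → (14,16); next start ≥ 16 → (19,20).
Selected 8 broadcasts.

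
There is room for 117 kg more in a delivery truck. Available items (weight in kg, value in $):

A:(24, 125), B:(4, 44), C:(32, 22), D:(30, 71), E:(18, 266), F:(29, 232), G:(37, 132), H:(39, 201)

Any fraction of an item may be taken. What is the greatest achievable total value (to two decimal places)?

878.70

Sort by value per unit weight and fill in that order.
Ratios (sorted): E 14.78, B 11.00, F 8.00, A 5.21, H 5.15, G 3.57, D 2.37, C 0.69
take E (18 @ 266); take B (4 @ 44); take F (29 @ 232); take A (24 @ 125); take H (39 @ 201); take 3/37 of G → 10.70. Capacity used 117/117.
Total value = 878.70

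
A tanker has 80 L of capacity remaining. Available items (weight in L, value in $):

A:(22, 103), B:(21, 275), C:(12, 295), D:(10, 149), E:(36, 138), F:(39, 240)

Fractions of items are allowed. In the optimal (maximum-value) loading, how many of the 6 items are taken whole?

Greedy by value/weight ratio, highest first.
Ratios (sorted): C 24.58, D 14.90, B 13.10, F 6.15, A 4.68, E 3.83
take C (12 @ 295); take D (10 @ 149); take B (21 @ 275); take 37/39 of F → 227.69. Capacity used 80/80.
3 item(s) taken whole; one partial (take 37/39 of F).

3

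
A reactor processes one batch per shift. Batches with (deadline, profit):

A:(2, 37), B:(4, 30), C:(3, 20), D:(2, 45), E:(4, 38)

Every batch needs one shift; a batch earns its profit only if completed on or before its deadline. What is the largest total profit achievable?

Sort by profit descending; place each in the latest free slot ≤ its deadline.
By profit: D(d2,45), E(d4,38), A(d2,37), B(d4,30), C(d3,20)
D→slot 2; E→slot 4; A→slot 1; B→slot 3; C skipped.
Profit = 37 + 45 + 30 + 38 = 150

150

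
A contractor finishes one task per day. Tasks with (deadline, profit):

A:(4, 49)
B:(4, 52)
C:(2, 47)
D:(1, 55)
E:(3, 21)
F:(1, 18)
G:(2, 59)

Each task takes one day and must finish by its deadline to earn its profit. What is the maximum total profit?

215

Profit order: G=59 D=55 B=52 A=49 C=47 E=21 F=18
Assign: G→slot 2, D→slot 1, B→slot 4, A→slot 3, C skipped, E skipped, F skipped.
Slots: [1:D] [2:G] [3:A] [4:B]
Profit = 55 + 59 + 49 + 52 = 215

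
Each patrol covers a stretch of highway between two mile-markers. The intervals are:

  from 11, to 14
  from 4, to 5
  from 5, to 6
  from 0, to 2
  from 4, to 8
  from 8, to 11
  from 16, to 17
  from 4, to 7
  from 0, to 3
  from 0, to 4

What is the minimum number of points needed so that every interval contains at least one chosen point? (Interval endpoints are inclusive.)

4

By right end: [0,2]  [0,3]  [0,4]  [4,5]  [5,6]  [4,7]  [4,8]  [8,11]  [11,14]  [16,17]
[0,2] uncovered → point at 2; [4,5] uncovered → point at 5; [8,11] uncovered → point at 11; [16,17] uncovered → point at 17.
Points: 2, 5, 11, 17 (4 total).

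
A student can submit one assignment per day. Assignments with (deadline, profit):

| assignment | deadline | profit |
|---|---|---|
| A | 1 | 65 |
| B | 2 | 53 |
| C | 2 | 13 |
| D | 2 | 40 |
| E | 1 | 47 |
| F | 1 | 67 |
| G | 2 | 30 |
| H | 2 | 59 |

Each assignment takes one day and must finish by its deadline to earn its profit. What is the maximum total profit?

126

By profit: F(d1,67), A(d1,65), H(d2,59), B(d2,53), E(d1,47), D(d2,40), G(d2,30), C(d2,13)
F→slot 1; A skipped; H→slot 2; B skipped; E skipped; D skipped; G skipped; C skipped.
Profit = 67 + 59 = 126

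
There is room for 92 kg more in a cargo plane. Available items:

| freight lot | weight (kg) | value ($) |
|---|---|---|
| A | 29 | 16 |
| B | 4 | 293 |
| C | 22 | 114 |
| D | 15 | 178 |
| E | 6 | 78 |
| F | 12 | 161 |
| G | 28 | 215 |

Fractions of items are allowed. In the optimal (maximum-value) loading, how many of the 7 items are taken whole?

6

Sort by value per unit weight and fill in that order.
Ratios (sorted): B 73.25, F 13.42, E 13.00, D 11.87, G 7.68, C 5.18, A 0.55
take B (4 @ 293); take F (12 @ 161); take E (6 @ 78); take D (15 @ 178); take G (28 @ 215); take C (22 @ 114); take 5/29 of A → 2.76. Capacity used 92/92.
6 item(s) taken whole; one partial (take 5/29 of A).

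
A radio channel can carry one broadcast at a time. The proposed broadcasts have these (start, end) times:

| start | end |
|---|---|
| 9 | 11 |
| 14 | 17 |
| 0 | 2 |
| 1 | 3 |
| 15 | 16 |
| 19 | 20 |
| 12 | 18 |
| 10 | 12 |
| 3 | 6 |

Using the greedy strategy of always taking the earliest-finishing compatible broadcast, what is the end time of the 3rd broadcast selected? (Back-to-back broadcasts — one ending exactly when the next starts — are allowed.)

By end time: (0,2), (1,3), (3,6), (9,11), (10,12), (15,16), (14,17), (12,18), (19,20).
Pick (0,2); next start ≥ 2 → (3,6); next start ≥ 6 → (9,11); next start ≥ 11 → (15,16); next start ≥ 16 → (19,20).
Selected: (0,2) (3,6) (9,11) (15,16) (19,20)

11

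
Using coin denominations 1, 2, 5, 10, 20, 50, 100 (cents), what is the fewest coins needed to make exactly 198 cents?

7

198 − 1×100→98 − 1×50→48 − 2×20→8 − 1×5→3 − 1×2→1 − 1×1→0
Total coins = 1 + 1 + 2 + 1 + 1 + 1 = 7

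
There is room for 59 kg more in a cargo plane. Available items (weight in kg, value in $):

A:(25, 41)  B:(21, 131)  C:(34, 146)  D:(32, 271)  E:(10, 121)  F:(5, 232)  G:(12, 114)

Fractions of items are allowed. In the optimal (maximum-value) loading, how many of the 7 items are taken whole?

Sort by value per unit weight and fill in that order.
Order: F (232/5=46.40) > E (121/10=12.10) > G (114/12=9.50) > D (271/32=8.47) > B (131/21=6.24) > C (146/34=4.29) > A (41/25=1.64)
Fill: take F (5 @ 232) → take E (10 @ 121) → take G (12 @ 114) → take D (32 @ 271); 59/59 used.
4 item(s) taken whole.

4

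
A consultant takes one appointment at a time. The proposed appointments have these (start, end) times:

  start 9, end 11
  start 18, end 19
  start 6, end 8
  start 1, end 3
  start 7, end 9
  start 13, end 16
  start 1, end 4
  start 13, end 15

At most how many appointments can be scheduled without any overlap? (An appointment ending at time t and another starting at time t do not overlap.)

Greedy by earliest finish: after sorting by end time, pick each interval compatible with the last pick.
Sorted by end: (1,3)  (1,4)  (6,8)  (7,9)  (9,11)  (13,15)  (13,16)  (18,19)
take (1,3); skip (1,4); take (6,8); skip (7,9); take (9,11); take (13,15); skip (13,16); take (18,19).
Selected 5 appointments.

5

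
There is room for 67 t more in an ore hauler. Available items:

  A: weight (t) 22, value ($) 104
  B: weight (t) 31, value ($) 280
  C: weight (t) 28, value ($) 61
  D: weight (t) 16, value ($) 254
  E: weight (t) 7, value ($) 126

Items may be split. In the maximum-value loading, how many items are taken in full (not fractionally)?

3

Greedy by value/weight ratio, highest first.
Ratios (sorted): E 18.00, D 15.88, B 9.03, A 4.73, C 2.18
take E (7 @ 126); take D (16 @ 254); take B (31 @ 280); take 13/22 of A → 61.45. Capacity used 67/67.
3 item(s) taken whole; one partial (take 13/22 of A).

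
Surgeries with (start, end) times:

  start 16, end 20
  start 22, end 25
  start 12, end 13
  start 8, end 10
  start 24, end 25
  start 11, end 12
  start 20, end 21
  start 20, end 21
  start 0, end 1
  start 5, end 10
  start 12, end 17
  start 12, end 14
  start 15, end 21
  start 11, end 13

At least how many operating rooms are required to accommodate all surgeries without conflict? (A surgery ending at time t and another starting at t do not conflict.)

4

starts: [0, 5, 8, 11, 11, 12, 12, 12, 15, 16, 20, 20, 22, 24]
ends:   [1, 10, 10, 12, 13, 13, 14, 17, 20, 21, 21, 21, 25, 25]
s0→1 e1→0 s5→1 s8→2 e10→1 e10→0 s11→1 s11→2 e12→1 s12→2 s12→3 s12→4  — peak 4.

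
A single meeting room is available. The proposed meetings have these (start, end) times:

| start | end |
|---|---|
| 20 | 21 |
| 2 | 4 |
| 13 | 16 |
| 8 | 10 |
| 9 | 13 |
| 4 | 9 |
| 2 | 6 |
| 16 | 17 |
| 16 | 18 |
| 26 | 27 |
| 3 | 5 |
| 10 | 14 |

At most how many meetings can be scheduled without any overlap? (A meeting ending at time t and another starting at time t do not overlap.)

7

Sort by end time and greedily take each interval whose start is ≥ the last chosen end.
By end time: (2,4), (3,5), (2,6), (4,9), (8,10), (9,13), (10,14), (13,16), (16,17), (16,18), (20,21), (26,27).
Pick (2,4); next start ≥ 4 → (4,9); next start ≥ 9 → (9,13); next start ≥ 13 → (13,16); next start ≥ 16 → (16,17); next start ≥ 17 → (20,21); next start ≥ 21 → (26,27).
Selected 7 meetings.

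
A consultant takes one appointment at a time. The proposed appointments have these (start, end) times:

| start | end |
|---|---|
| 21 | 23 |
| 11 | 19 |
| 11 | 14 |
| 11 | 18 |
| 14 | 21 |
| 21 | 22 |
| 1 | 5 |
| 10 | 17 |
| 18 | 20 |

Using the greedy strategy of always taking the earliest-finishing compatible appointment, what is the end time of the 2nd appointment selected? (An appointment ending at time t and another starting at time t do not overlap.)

14

Sorted by end: (1,5)  (11,14)  (10,17)  (11,18)  (11,19)  (18,20)  (14,21)  (21,22)  (21,23)
take (1,5); take (11,14); skip (11,19); take (18,20); skip (14,21); take (21,22).
Selected: (1,5) (11,14) (18,20) (21,22)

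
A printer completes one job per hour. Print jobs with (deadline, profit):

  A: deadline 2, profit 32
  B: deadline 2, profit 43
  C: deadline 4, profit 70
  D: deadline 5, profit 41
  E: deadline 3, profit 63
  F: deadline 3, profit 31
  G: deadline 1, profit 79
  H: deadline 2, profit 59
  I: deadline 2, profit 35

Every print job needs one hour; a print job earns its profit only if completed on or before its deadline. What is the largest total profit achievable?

Take jobs in profit order; each goes to the latest open slot no later than its deadline.
By profit: G(d1,79), C(d4,70), E(d3,63), H(d2,59), B(d2,43), D(d5,41), I(d2,35), A(d2,32), F(d3,31)
G→slot 1; C→slot 4; E→slot 3; H→slot 2; B skipped; D→slot 5; I skipped; A skipped; F skipped.
Profit = 79 + 59 + 63 + 70 + 41 = 312

312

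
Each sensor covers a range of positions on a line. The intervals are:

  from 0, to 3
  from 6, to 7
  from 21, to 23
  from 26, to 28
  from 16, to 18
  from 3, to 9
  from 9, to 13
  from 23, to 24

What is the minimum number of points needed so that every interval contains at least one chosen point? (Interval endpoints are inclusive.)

Process intervals by earliest right end; each time one isn't hit yet, stab at its right endpoint.
By right end: [0,3]  [6,7]  [3,9]  [9,13]  [16,18]  [21,23]  [23,24]  [26,28]
[0,3] uncovered → point at 3; [6,7] uncovered → point at 7; [9,13] uncovered → point at 13; [16,18] uncovered → point at 18; [21,23] uncovered → point at 23; [26,28] uncovered → point at 28.
Points: 3, 7, 13, 18, 23, 28 (6 total).

6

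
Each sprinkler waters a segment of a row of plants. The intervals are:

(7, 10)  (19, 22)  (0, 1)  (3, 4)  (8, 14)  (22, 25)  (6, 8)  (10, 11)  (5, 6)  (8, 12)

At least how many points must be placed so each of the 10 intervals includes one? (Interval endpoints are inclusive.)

5

Sort by right endpoint; whenever an interval is uncovered, place a point at its right end.
Sorted: [0,1] [3,4] [5,6] [6,8] [7,10] [10,11] [8,12] [8,14] [19,22] [22,25]
{[0,1]} hit by 1; {[3,4]} hit by 4; {[5,6],[6,8]} hit by 6; {[7,10],[10,11],[8,12],[8,14]} hit by 10; {[19,22],[22,25]} hit by 22.
Points: 1, 4, 6, 10, 22 (5 total).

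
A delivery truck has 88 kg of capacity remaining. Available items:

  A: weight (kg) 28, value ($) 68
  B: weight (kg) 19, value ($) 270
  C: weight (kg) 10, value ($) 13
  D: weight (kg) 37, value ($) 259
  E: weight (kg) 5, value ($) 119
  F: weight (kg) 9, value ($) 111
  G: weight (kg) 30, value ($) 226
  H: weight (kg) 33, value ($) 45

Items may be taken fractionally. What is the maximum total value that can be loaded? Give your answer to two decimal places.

Ratios (sorted): E 23.80, B 14.21, F 12.33, G 7.53, D 7.00, A 2.43, H 1.36, C 1.30
take E (5 @ 119); take B (19 @ 270); take F (9 @ 111); take G (30 @ 226); take 25/37 of D → 175.00. Capacity used 88/88.
Total value = 901.00

901.00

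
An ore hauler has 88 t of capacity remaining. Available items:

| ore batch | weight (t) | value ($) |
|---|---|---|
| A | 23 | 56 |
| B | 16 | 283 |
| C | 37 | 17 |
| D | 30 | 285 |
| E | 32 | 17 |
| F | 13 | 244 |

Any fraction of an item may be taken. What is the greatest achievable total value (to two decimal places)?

Order: F (244/13=18.77) > B (283/16=17.69) > D (285/30=9.50) > A (56/23=2.43) > E (17/32=0.53) > C (17/37=0.46)
Fill: take F (13 @ 244) → take B (16 @ 283) → take D (30 @ 285) → take A (23 @ 56) → take 6/32 of E → 3.19; 88/88 used.
Total value = 871.19

871.19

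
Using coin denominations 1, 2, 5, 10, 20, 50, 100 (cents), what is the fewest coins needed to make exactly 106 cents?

3

Use the largest denomination that fits, subtract, and repeat.
106 − 1×100→6 − 1×5→1 − 1×1→0
Total coins = 1 + 1 + 1 = 3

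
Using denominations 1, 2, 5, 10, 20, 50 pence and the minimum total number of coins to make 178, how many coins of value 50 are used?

Use the largest denomination that fits, subtract, and repeat.
178 − 3×50→28 − 1×20→8 − 1×5→3 − 1×2→1 − 1×1→0
Count of 50: 3

3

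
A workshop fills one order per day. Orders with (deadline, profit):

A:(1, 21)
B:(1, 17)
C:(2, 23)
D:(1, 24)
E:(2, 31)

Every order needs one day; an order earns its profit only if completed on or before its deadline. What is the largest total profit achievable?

55

By profit: E(d2,31), D(d1,24), C(d2,23), A(d1,21), B(d1,17)
E→slot 2; D→slot 1; C skipped; A skipped; B skipped.
Profit = 24 + 31 = 55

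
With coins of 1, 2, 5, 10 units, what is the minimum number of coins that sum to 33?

5

Greedy: take as many of the largest coin as possible, then repeat with the remainder.
33 = 3×10 + 1×2 + 1×1
Total coins = 3 + 1 + 1 = 5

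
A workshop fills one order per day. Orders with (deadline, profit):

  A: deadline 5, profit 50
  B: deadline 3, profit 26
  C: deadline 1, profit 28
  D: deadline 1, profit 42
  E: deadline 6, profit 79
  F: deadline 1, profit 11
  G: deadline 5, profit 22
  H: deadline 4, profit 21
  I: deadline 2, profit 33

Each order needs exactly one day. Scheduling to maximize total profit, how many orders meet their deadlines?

By profit: E(d6,79), A(d5,50), D(d1,42), I(d2,33), C(d1,28), B(d3,26), G(d5,22), H(d4,21), F(d1,11)
E→slot 6; A→slot 5; D→slot 1; I→slot 2; C skipped; B→slot 3; G→slot 4; H skipped; F skipped.
6 of 9 scheduled.

6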